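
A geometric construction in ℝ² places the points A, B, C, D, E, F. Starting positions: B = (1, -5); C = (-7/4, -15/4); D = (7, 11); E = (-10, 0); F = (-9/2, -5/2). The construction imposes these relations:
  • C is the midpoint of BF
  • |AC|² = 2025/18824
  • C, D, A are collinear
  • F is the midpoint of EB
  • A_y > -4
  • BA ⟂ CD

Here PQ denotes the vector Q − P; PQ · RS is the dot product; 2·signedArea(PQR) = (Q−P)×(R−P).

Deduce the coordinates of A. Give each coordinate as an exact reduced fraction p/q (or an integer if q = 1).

1. A_x = -3724/2353  [C, D, A are collinear ∩ BA ⟂ CD]
2. A_y = -8160/2353  [C, D, A are collinear ∩ BA ⟂ CD]
   → A = (-3724/2353, -8160/2353)

A = (-3724/2353, -8160/2353)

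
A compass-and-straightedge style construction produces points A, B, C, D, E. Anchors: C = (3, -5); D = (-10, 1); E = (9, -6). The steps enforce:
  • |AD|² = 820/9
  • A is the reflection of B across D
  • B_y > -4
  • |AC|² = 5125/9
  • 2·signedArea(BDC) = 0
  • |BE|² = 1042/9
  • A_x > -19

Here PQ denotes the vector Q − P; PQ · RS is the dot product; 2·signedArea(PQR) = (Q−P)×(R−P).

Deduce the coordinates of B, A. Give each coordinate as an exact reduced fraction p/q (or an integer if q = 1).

1. B_x = -4/3  [line 6·x + 13·y + 47 = 0 ∩ |BE|² = 1042/9]
2. B_y = -3  [line 6·x + 13·y + 47 = 0 ∩ |BE|² = 1042/9]
   → B = (-4/3, -3)
3. A_x = -56/3  [A is the reflection of B across D]
4. A_y = 5  [A is the reflection of B across D]
   → A = (-56/3, 5)

A = (-56/3, 5)
B = (-4/3, -3)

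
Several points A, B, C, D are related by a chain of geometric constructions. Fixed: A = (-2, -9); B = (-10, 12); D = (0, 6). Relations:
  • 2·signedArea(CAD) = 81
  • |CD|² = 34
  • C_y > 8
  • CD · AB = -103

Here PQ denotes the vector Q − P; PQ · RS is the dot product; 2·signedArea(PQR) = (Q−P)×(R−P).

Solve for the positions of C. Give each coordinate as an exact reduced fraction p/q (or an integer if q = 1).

C = (-5, 9)

1. C_x = -5  [2·signedArea(CAD) = 81 ∩ CD · AB = -103]
2. C_y = 9  [2·signedArea(CAD) = 81 ∩ CD · AB = -103]
   → C = (-5, 9)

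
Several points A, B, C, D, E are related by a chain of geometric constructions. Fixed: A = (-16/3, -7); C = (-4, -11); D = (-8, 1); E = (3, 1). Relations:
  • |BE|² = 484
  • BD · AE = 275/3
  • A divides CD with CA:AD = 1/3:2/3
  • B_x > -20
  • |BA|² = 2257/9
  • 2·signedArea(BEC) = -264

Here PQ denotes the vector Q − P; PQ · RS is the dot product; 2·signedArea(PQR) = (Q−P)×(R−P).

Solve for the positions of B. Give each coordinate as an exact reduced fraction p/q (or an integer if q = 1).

B = (-19, 1)

1. B_x = -19  [2·signedArea(BEC) = -264 ∩ BD · AE = 275/3]
2. B_y = 1  [2·signedArea(BEC) = -264 ∩ BD · AE = 275/3]
   → B = (-19, 1)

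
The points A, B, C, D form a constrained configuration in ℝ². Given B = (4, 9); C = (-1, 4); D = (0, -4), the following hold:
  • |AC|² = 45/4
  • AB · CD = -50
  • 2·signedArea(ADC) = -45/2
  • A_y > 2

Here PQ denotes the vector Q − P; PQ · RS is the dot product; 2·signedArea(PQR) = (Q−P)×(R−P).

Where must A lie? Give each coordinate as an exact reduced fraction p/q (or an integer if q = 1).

A = (2, 5/2)

1. A_x = 2  [2·signedArea(ADC) = -45/2 ∩ AB · CD = -50]
2. A_y = 5/2  [2·signedArea(ADC) = -45/2 ∩ AB · CD = -50]
   → A = (2, 5/2)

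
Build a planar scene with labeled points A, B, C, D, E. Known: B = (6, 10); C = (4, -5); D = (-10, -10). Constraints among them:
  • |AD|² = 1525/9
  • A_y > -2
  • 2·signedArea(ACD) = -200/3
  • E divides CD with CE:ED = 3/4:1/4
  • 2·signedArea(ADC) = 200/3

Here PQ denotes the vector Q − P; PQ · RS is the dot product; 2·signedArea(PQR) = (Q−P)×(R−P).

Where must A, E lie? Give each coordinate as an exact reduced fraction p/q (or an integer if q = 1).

1. A_x = 0  [line 5·x + -14·y + -70/3 = 0 ∩ |AD|² = 1525/9]
2. A_y = -5/3  [line 5·x + -14·y + -70/3 = 0 ∩ |AD|² = 1525/9]
   → A = (0, -5/3)
3. E_x = -13/2  [E divides CD with CE:ED = 3/4:1/4]
4. E_y = -35/4  [E divides CD with CE:ED = 3/4:1/4]
   → E = (-13/2, -35/4)

A = (0, -5/3)
E = (-13/2, -35/4)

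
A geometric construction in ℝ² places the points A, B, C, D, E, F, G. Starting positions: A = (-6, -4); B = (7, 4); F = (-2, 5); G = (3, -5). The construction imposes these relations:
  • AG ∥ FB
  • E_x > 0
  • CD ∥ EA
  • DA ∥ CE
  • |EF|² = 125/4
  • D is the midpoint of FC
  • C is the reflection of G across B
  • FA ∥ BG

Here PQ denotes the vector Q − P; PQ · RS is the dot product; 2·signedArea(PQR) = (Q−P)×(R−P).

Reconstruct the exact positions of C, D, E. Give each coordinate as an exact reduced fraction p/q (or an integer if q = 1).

C = (11, 13)
D = (9/2, 9)
E = (1/2, 0)

1. C_x = 11  [C is the reflection of G across B]
2. C_y = 13  [C is the reflection of G across B]
   → C = (11, 13)
3. D_x = 9/2  [D is the midpoint of FC]
4. D_y = 9  [D is the midpoint of FC]
   → D = (9/2, 9)
5. E_x = 1/2  [CD ∥ EA ∩ DA ∥ CE]
6. E_y = 0  [CD ∥ EA ∩ DA ∥ CE]
   → E = (1/2, 0)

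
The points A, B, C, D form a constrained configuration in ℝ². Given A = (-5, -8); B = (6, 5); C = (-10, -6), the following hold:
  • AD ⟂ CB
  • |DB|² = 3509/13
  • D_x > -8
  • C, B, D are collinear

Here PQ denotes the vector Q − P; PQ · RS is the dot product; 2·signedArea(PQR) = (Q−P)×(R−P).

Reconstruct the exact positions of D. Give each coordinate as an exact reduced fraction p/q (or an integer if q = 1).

1. D_x = -98/13  [C, B, D are collinear ∩ AD ⟂ CB]
2. D_y = -56/13  [C, B, D are collinear ∩ AD ⟂ CB]
   → D = (-98/13, -56/13)

D = (-98/13, -56/13)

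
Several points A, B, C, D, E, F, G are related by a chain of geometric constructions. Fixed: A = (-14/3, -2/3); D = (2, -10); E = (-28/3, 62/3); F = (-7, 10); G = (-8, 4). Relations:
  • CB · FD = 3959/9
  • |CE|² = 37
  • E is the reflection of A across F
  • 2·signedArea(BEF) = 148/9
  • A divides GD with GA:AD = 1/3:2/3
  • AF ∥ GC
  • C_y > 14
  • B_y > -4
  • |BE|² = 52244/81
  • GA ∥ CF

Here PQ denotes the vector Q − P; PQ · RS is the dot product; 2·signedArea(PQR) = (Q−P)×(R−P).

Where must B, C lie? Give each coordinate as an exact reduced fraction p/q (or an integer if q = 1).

1. C_x = -31/3  [GA ∥ CF ∩ AF ∥ GC]
2. C_y = 44/3  [GA ∥ CF ∩ AF ∥ GC]
   → C = (-31/3, 44/3)
3. B_x = -22/9  [2·signedArea(BEF) = 148/9 ∩ CB · FD = 3959/9]
4. B_y = -34/9  [2·signedArea(BEF) = 148/9 ∩ CB · FD = 3959/9]
   → B = (-22/9, -34/9)

B = (-22/9, -34/9)
C = (-31/3, 44/3)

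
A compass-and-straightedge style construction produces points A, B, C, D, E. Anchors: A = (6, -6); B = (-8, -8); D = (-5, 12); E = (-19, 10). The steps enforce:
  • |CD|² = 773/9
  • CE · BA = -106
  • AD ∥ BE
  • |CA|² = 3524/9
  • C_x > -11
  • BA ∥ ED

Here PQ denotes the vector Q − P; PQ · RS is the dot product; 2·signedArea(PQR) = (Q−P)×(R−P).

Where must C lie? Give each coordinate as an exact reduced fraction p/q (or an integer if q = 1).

C = (-32/3, 14/3)

1. C_x = -32/3  [line -14·x + -2·y + -140 = 0 ∩ |CD|² = 773/9]
2. C_y = 14/3  [line -14·x + -2·y + -140 = 0 ∩ |CD|² = 773/9]
   → C = (-32/3, 14/3)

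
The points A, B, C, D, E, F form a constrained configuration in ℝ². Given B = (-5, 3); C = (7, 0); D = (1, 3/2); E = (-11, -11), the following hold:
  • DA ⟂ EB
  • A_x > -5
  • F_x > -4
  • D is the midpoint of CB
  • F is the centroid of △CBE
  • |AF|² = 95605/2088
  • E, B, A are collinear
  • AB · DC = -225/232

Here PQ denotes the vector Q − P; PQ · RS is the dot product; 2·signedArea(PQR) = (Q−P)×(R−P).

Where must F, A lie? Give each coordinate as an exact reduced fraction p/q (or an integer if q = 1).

A = (-535/116, 453/116)
F = (-3, -8/3)

1. F_x = -3  [F is the centroid of △CBE]
2. F_y = -8/3  [F is the centroid of △CBE]
   → F = (-3, -8/3)
3. A_x = -535/116  [E, B, A are collinear ∩ DA ⟂ EB]
4. A_y = 453/116  [E, B, A are collinear ∩ DA ⟂ EB]
   → A = (-535/116, 453/116)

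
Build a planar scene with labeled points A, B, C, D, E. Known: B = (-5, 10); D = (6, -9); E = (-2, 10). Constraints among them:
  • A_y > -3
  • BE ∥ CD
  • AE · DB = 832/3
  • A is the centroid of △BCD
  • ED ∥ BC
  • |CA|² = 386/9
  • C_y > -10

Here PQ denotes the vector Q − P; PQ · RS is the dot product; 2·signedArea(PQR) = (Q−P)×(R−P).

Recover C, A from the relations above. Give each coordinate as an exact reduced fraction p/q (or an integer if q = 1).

A = (4/3, -8/3)
C = (3, -9)

1. C_x = 3  [BE ∥ CD ∩ ED ∥ BC]
2. C_y = -9  [BE ∥ CD ∩ ED ∥ BC]
   → C = (3, -9)
3. A_x = 4/3  [A is the centroid of △BCD]
4. A_y = -8/3  [A is the centroid of △BCD]
   → A = (4/3, -8/3)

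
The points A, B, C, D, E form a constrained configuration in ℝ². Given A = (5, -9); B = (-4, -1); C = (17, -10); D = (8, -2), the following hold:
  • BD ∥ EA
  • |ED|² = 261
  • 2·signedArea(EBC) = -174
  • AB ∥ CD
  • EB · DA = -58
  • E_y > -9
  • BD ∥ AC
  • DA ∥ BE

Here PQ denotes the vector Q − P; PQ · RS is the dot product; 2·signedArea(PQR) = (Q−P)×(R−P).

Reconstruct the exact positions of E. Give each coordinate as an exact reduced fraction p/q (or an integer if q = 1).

E = (-7, -8)

1. E_x = -7  [BD ∥ EA ∩ DA ∥ BE]
2. E_y = -8  [BD ∥ EA ∩ DA ∥ BE]
   → E = (-7, -8)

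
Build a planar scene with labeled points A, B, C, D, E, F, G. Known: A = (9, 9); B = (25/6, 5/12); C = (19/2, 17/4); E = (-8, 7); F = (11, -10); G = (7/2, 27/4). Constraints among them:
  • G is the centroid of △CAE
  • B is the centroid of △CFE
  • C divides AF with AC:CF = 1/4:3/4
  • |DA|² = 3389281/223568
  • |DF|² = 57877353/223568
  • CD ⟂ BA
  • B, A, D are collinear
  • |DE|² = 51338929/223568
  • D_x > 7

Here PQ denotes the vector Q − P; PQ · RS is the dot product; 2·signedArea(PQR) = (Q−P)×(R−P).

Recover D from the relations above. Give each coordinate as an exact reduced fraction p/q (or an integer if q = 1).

D = (198125/27946, 313405/55892)

1. D_x = 198125/27946  [B, A, D are collinear ∩ CD ⟂ BA]
2. D_y = 313405/55892  [B, A, D are collinear ∩ CD ⟂ BA]
   → D = (198125/27946, 313405/55892)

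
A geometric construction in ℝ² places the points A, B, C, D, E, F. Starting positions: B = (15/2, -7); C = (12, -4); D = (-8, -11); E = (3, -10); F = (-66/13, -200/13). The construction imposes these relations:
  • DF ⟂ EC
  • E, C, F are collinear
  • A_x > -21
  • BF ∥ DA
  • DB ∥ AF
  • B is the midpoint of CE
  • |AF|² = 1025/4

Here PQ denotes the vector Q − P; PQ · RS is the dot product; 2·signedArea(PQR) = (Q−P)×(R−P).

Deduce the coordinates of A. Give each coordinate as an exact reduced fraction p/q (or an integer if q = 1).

A = (-535/26, -252/13)

1. A_x = -535/26  [DB ∥ AF ∩ BF ∥ DA]
2. A_y = -252/13  [DB ∥ AF ∩ BF ∥ DA]
   → A = (-535/26, -252/13)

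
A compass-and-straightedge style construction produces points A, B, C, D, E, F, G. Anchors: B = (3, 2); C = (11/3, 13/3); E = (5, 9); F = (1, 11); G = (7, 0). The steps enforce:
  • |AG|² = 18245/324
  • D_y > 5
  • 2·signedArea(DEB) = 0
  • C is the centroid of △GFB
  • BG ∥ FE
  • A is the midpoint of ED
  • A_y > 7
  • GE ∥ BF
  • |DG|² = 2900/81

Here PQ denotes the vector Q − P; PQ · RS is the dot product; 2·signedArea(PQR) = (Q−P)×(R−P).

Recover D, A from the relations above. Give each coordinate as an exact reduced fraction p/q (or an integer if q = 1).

A = (40/9, 127/18)
D = (35/9, 46/9)

1. D_x = 35/9  [line 7·x + -2·y + -17 = 0 ∩ |DG|² = 2900/81]
2. D_y = 46/9  [line 7·x + -2·y + -17 = 0 ∩ |DG|² = 2900/81]
   → D = (35/9, 46/9)
3. A_x = 40/9  [A is the midpoint of ED]
4. A_y = 127/18  [A is the midpoint of ED]
   → A = (40/9, 127/18)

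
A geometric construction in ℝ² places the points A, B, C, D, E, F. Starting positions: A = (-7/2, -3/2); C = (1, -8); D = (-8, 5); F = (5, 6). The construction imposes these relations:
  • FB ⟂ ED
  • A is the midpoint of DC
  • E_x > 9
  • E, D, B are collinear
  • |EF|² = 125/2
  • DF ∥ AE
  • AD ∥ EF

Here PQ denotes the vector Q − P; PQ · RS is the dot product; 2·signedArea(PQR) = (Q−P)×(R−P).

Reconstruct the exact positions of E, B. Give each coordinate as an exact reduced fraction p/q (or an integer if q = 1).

B = (2386/673, 923/673)
E = (19/2, -1/2)

1. E_x = 19/2  [AD ∥ EF ∩ DF ∥ AE]
2. E_y = -1/2  [AD ∥ EF ∩ DF ∥ AE]
   → E = (19/2, -1/2)
3. B_x = 2386/673  [E, D, B are collinear ∩ FB ⟂ ED]
4. B_y = 923/673  [E, D, B are collinear ∩ FB ⟂ ED]
   → B = (2386/673, 923/673)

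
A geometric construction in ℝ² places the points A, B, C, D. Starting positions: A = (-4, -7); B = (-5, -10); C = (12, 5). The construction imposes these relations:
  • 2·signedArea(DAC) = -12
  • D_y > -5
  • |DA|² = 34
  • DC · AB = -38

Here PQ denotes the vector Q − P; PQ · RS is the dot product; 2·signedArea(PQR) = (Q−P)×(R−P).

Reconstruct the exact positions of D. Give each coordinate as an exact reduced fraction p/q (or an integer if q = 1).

D = (1, -4)

1. D_x = 1  [2·signedArea(DAC) = -12 ∩ DC · AB = -38]
2. D_y = -4  [2·signedArea(DAC) = -12 ∩ DC · AB = -38]
   → D = (1, -4)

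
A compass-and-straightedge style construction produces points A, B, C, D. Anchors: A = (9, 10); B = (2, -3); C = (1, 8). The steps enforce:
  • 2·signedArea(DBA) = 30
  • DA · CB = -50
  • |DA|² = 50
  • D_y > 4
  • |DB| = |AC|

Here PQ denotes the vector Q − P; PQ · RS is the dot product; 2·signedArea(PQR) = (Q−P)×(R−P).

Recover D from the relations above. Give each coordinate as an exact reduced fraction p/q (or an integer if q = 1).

1. D_x = 4  [DA · CB = -50 ∩ 2·signedArea(DBA) = 30]
2. D_y = 5  [DA · CB = -50 ∩ 2·signedArea(DBA) = 30]
   → D = (4, 5)

D = (4, 5)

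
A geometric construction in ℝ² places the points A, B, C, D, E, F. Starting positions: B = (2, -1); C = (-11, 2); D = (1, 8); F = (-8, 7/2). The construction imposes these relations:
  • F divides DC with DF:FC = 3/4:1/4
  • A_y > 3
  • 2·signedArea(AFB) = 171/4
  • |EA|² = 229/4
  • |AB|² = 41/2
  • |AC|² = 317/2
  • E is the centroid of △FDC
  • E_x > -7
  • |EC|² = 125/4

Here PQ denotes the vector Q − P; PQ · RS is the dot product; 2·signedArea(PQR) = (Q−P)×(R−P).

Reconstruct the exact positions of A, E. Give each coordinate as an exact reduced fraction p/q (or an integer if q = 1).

A = (3/2, 7/2)
E = (-6, 9/2)

1. A_x = 3/2  [line 9/2·x + 10·y + -167/4 = 0 ∩ |AB|² = 41/2]
2. A_y = 7/2  [line 9/2·x + 10·y + -167/4 = 0 ∩ |AB|² = 41/2]
   → A = (3/2, 7/2)
3. E_x = -6  [E is the centroid of △FDC]
4. E_y = 9/2  [E is the centroid of △FDC]
   → E = (-6, 9/2)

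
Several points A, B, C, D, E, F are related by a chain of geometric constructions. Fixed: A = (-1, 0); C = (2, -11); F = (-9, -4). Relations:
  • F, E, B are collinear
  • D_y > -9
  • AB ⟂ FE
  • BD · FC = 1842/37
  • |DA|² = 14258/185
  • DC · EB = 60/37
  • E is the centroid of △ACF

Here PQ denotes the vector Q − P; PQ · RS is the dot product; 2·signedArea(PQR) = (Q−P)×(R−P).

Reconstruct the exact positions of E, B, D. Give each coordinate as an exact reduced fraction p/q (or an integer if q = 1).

B = (-67/37, -190/37)
D = (88/185, -1601/185)
E = (-8/3, -5)

1. E_x = -8/3  [E is the centroid of △ACF]
2. E_y = -5  [E is the centroid of △ACF]
   → E = (-8/3, -5)
3. B_x = -67/37  [F, E, B are collinear ∩ AB ⟂ FE]
4. B_y = -190/37  [F, E, B are collinear ∩ AB ⟂ FE]
   → B = (-67/37, -190/37)
5. D_x = 88/185  [DC · EB = 60/37 ∩ BD · FC = 1842/37]
6. D_y = -1601/185  [DC · EB = 60/37 ∩ BD · FC = 1842/37]
   → D = (88/185, -1601/185)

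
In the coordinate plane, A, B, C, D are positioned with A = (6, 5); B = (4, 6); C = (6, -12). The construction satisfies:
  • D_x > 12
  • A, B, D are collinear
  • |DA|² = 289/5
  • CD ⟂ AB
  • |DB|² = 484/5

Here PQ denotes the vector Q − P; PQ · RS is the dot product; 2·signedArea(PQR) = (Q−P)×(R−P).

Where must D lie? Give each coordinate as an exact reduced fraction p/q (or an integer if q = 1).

1. D_x = 64/5  [A, B, D are collinear ∩ CD ⟂ AB]
2. D_y = 8/5  [A, B, D are collinear ∩ CD ⟂ AB]
   → D = (64/5, 8/5)

D = (64/5, 8/5)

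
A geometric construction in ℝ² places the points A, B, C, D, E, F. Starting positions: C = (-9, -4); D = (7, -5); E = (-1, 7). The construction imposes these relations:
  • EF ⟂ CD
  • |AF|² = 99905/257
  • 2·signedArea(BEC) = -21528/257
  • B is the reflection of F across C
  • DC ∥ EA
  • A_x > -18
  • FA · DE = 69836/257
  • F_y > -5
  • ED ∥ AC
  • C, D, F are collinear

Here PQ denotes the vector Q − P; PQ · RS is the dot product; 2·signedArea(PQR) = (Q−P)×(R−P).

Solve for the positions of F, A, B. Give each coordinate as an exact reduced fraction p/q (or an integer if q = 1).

A = (-17, 8)
B = (-4185/257, -911/257)
F = (-441/257, -1145/257)

1. F_x = -441/257  [C, D, F are collinear ∩ EF ⟂ CD]
2. F_y = -1145/257  [C, D, F are collinear ∩ EF ⟂ CD]
   → F = (-441/257, -1145/257)
3. A_x = -17  [ED ∥ AC ∩ DC ∥ EA]
4. A_y = 8  [ED ∥ AC ∩ DC ∥ EA]
   → A = (-17, 8)
5. B_x = -4185/257  [B is the reflection of F across C]
6. B_y = -911/257  [B is the reflection of F across C]
   → B = (-4185/257, -911/257)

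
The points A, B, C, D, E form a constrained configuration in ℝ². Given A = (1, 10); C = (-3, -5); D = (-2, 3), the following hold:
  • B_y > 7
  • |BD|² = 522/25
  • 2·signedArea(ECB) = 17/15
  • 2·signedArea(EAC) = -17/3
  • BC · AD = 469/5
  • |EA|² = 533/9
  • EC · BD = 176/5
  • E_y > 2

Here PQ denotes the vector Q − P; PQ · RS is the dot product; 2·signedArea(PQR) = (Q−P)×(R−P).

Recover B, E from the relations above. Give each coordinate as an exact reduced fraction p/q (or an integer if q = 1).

1. B_x = -1/5  [line 3·x + 7·y + -249/5 = 0 ∩ |BD|² = 522/25]
2. B_y = 36/5  [line 3·x + 7·y + -249/5 = 0 ∩ |BD|² = 522/25]
   → B = (-1/5, 36/5)
3. E_x = -4/3  [2·signedArea(ECB) = 17/15 ∩ 2·signedArea(EAC) = -17/3]
4. E_y = 8/3  [2·signedArea(ECB) = 17/15 ∩ 2·signedArea(EAC) = -17/3]
   → E = (-4/3, 8/3)

B = (-1/5, 36/5)
E = (-4/3, 8/3)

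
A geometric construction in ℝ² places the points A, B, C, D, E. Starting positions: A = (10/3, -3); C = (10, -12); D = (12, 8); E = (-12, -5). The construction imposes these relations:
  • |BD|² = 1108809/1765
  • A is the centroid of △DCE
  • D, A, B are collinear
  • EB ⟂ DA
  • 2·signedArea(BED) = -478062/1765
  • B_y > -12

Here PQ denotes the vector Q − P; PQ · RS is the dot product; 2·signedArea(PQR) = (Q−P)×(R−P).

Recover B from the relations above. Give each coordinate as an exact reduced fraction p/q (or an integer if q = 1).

1. B_x = -6198/1765  [D, A, B are collinear ∩ EB ⟂ DA]
2. B_y = -20629/1765  [D, A, B are collinear ∩ EB ⟂ DA]
   → B = (-6198/1765, -20629/1765)

B = (-6198/1765, -20629/1765)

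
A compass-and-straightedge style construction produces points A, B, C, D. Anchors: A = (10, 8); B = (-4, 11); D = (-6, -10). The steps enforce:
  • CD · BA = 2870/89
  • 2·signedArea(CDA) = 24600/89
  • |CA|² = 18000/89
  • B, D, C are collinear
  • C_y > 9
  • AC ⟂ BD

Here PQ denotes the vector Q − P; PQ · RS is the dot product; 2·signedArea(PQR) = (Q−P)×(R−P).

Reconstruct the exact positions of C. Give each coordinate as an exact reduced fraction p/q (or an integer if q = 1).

1. C_x = -370/89  [B, D, C are collinear ∩ AC ⟂ BD]
2. C_y = 832/89  [B, D, C are collinear ∩ AC ⟂ BD]
   → C = (-370/89, 832/89)

C = (-370/89, 832/89)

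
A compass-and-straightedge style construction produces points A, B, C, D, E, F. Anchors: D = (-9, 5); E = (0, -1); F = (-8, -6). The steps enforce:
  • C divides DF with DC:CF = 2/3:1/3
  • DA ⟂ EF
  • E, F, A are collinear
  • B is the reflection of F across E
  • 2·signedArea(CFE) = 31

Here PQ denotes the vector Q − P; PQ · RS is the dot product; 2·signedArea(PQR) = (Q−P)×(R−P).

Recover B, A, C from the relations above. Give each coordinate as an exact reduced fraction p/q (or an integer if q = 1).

1. B_x = 8  [B is the reflection of F across E]
2. B_y = 4  [B is the reflection of F across E]
   → B = (8, 4)
3. A_x = -336/89  [E, F, A are collinear ∩ DA ⟂ EF]
4. A_y = -299/89  [E, F, A are collinear ∩ DA ⟂ EF]
   → A = (-336/89, -299/89)
5. C_x = -25/3  [C divides DF with DC:CF = 2/3:1/3]
6. C_y = -7/3  [C divides DF with DC:CF = 2/3:1/3]
   → C = (-25/3, -7/3)

A = (-336/89, -299/89)
B = (8, 4)
C = (-25/3, -7/3)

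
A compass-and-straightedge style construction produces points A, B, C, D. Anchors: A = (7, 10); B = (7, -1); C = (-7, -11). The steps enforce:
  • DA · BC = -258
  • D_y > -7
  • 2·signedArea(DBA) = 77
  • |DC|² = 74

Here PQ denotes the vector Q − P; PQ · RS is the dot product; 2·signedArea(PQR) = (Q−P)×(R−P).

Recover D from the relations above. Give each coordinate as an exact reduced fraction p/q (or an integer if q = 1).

D = (0, -6)

1. D_x = 0  [2·signedArea(DBA) = 77 ∩ DA · BC = -258]
2. D_y = -6  [2·signedArea(DBA) = 77 ∩ DA · BC = -258]
   → D = (0, -6)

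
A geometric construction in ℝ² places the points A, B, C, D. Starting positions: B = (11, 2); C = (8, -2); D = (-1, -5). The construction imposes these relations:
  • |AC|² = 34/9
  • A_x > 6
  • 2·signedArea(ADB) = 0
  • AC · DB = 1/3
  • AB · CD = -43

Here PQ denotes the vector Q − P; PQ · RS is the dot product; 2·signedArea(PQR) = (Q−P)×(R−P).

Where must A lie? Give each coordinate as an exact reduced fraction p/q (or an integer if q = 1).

A = (7, -1/3)

1. A_x = 7  [2·signedArea(ADB) = 0 ∩ AC · DB = 1/3]
2. A_y = -1/3  [2·signedArea(ADB) = 0 ∩ AC · DB = 1/3]
   → A = (7, -1/3)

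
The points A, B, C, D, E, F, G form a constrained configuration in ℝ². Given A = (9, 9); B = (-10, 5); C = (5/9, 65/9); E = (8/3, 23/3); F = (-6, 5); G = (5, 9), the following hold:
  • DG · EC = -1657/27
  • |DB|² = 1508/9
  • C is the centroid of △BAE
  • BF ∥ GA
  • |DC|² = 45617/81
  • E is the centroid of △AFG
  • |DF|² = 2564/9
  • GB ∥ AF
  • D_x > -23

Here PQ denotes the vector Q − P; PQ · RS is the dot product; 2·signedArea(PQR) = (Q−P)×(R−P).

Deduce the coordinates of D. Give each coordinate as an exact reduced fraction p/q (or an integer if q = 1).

1. D_x = -68/3  [line 19/9·x + 4/9·y + 1264/27 = 0 ∩ |DB|² = 1508/9]
2. D_y = 7/3  [line 19/9·x + 4/9·y + 1264/27 = 0 ∩ |DB|² = 1508/9]
   → D = (-68/3, 7/3)

D = (-68/3, 7/3)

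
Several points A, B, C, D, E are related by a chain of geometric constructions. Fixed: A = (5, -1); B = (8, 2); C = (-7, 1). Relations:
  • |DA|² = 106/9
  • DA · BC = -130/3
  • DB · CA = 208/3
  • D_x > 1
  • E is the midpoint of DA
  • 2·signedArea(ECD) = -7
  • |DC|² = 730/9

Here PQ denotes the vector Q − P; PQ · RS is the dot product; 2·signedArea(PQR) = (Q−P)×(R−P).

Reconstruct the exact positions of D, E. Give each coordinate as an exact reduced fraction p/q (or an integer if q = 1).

1. D_x = 2  [DB · CA = 208/3 ∩ DA · BC = -130/3]
2. D_y = 2/3  [DB · CA = 208/3 ∩ DA · BC = -130/3]
   → D = (2, 2/3)
3. E_x = 7/2  [E is the midpoint of DA]
4. E_y = -1/6  [E is the midpoint of DA]
   → E = (7/2, -1/6)

D = (2, 2/3)
E = (7/2, -1/6)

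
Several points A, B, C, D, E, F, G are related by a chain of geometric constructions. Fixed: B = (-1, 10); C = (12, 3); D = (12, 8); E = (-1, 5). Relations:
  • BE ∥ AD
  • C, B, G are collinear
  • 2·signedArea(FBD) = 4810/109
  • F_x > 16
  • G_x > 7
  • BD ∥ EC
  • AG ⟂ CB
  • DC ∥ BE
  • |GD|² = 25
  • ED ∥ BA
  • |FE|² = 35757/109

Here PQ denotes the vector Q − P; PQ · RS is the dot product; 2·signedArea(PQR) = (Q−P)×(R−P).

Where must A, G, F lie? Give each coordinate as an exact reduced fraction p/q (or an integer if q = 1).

1. A_x = 12  [BE ∥ AD ∩ ED ∥ BA]
2. A_y = 13  [BE ∥ AD ∩ ED ∥ BA]
   → A = (12, 13)
3. G_x = 853/109  [C, B, G are collinear ∩ AG ⟂ CB]
4. G_y = 572/109  [C, B, G are collinear ∩ AG ⟂ CB]
   → G = (853/109, 572/109)
5. F_x = 1763/109  [line 2·x + 13·y + -18762/109 = 0 ∩ |FE|² = 35757/109]
6. F_y = 1172/109  [line 2·x + 13·y + -18762/109 = 0 ∩ |FE|² = 35757/109]
   → F = (1763/109, 1172/109)

A = (12, 13)
F = (1763/109, 1172/109)
G = (853/109, 572/109)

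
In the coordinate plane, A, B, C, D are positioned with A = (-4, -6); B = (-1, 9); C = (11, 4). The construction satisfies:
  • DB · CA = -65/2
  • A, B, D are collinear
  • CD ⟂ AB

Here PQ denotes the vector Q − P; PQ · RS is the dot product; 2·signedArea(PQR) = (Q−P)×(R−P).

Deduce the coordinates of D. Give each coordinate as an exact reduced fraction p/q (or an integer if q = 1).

1. D_x = -3/2  [A, B, D are collinear ∩ CD ⟂ AB]
2. D_y = 13/2  [A, B, D are collinear ∩ CD ⟂ AB]
   → D = (-3/2, 13/2)

D = (-3/2, 13/2)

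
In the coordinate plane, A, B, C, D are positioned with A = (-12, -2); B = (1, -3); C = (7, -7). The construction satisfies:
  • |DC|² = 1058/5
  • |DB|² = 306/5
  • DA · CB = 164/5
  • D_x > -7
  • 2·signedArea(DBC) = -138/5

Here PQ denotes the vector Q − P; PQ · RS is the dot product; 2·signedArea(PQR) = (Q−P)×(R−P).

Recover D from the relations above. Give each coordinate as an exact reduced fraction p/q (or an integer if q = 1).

1. D_x = -34/5  [2·signedArea(DBC) = -138/5 ∩ DA · CB = 164/5]
2. D_y = -12/5  [2·signedArea(DBC) = -138/5 ∩ DA · CB = 164/5]
   → D = (-34/5, -12/5)

D = (-34/5, -12/5)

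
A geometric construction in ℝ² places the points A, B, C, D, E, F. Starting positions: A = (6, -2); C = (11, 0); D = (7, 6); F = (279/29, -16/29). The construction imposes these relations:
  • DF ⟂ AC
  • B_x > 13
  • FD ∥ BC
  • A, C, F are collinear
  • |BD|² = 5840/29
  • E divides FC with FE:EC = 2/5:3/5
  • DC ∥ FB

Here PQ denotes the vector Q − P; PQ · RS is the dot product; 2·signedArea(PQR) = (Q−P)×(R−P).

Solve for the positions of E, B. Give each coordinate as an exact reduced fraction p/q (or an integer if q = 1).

B = (395/29, -190/29)
E = (295/29, -48/145)

1. E_x = 295/29  [E divides FC with FE:EC = 2/5:3/5]
2. E_y = -48/145  [E divides FC with FE:EC = 2/5:3/5]
   → E = (295/29, -48/145)
3. B_x = 395/29  [FD ∥ BC ∩ DC ∥ FB]
4. B_y = -190/29  [FD ∥ BC ∩ DC ∥ FB]
   → B = (395/29, -190/29)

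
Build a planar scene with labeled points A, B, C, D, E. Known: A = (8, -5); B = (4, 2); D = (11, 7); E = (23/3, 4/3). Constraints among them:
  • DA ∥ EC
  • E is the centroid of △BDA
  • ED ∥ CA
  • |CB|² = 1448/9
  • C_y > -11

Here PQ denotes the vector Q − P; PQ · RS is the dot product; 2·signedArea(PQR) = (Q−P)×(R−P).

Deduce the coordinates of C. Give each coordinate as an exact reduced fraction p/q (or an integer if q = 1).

C = (14/3, -32/3)

1. C_x = 14/3  [ED ∥ CA ∩ DA ∥ EC]
2. C_y = -32/3  [ED ∥ CA ∩ DA ∥ EC]
   → C = (14/3, -32/3)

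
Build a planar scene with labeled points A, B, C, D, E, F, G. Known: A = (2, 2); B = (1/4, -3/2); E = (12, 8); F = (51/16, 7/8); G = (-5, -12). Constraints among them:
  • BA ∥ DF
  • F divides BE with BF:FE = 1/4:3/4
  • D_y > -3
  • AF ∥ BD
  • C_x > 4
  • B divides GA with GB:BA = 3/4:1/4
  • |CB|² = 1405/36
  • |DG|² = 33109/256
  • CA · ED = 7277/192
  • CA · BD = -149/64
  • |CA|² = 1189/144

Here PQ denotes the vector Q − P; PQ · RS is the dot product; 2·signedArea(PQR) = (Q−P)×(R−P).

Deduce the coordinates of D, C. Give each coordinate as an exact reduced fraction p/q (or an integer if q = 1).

C = (19/4, 17/6)
D = (23/16, -21/8)

1. D_x = 23/16  [BA ∥ DF ∩ AF ∥ BD]
2. D_y = -21/8  [BA ∥ DF ∩ AF ∥ BD]
   → D = (23/16, -21/8)
3. C_x = 19/4  [CA · BD = -149/64 ∩ CA · ED = 7277/192]
4. C_y = 17/6  [CA · BD = -149/64 ∩ CA · ED = 7277/192]
   → C = (19/4, 17/6)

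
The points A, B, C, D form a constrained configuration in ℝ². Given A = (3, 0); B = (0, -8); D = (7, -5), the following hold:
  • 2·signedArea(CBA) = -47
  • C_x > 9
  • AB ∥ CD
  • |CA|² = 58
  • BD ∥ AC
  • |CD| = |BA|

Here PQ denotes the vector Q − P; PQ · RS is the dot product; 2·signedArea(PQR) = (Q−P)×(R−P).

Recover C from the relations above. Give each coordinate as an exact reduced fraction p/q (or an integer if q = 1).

C = (10, 3)

1. C_x = 10  [AB ∥ CD ∩ BD ∥ AC]
2. C_y = 3  [AB ∥ CD ∩ BD ∥ AC]
   → C = (10, 3)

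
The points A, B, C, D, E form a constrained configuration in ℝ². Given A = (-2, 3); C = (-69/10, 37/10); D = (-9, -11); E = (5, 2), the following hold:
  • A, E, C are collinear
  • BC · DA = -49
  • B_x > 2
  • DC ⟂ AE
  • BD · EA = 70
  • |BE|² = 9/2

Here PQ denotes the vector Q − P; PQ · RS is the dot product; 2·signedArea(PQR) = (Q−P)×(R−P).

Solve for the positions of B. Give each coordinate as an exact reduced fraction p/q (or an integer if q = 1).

B = (29/10, 23/10)

1. B_x = 29/10  [BD · EA = 70 ∩ BC · DA = -49]
2. B_y = 23/10  [BD · EA = 70 ∩ BC · DA = -49]
   → B = (29/10, 23/10)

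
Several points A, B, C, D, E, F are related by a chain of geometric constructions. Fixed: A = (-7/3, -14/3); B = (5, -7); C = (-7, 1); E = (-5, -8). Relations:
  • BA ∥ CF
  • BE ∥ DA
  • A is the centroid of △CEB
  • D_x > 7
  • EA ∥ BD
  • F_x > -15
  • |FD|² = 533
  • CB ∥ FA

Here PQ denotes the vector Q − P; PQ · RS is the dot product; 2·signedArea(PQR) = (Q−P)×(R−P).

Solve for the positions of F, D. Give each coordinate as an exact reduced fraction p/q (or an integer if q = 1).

D = (23/3, -11/3)
F = (-43/3, 10/3)

1. F_x = -43/3  [CB ∥ FA ∩ BA ∥ CF]
2. F_y = 10/3  [CB ∥ FA ∩ BA ∥ CF]
   → F = (-43/3, 10/3)
3. D_x = 23/3  [BE ∥ DA ∩ EA ∥ BD]
4. D_y = -11/3  [BE ∥ DA ∩ EA ∥ BD]
   → D = (23/3, -11/3)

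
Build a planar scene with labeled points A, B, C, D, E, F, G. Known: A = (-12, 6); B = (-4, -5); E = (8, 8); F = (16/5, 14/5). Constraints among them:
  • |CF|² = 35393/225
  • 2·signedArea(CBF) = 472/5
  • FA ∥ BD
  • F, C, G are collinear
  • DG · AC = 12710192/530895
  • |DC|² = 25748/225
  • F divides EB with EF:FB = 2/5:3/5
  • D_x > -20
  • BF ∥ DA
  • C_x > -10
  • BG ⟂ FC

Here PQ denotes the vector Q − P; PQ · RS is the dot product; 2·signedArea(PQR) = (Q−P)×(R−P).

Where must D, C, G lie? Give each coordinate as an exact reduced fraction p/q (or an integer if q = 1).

C = (-28/3, 7/3)
D = (-96/5, -9/5)
G = (-151484/35393, 89243/35393)

1. D_x = -96/5  [BF ∥ DA ∩ FA ∥ BD]
2. D_y = -9/5  [BF ∥ DA ∩ FA ∥ BD]
   → D = (-96/5, -9/5)
3. C_x = -28/3  [line -39/5·x + 36/5·y + -448/5 = 0 ∩ |DC|² = 25748/225]
4. C_y = 7/3  [line -39/5·x + 36/5·y + -448/5 = 0 ∩ |DC|² = 25748/225]
   → C = (-28/3, 7/3)
5. G_x = -151484/35393  [F, C, G are collinear ∩ BG ⟂ FC]
6. G_y = 89243/35393  [F, C, G are collinear ∩ BG ⟂ FC]
   → G = (-151484/35393, 89243/35393)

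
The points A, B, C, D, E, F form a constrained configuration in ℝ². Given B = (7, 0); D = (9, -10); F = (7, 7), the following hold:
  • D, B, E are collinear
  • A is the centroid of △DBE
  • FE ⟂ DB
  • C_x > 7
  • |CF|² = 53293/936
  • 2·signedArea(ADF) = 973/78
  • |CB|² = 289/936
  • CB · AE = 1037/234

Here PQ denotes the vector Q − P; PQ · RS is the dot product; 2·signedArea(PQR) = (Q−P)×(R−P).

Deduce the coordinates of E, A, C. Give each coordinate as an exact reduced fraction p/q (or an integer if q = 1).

A = (563/78, -85/78)
C = (1109/156, -85/156)
E = (147/26, 175/26)

1. E_x = 147/26  [D, B, E are collinear ∩ FE ⟂ DB]
2. E_y = 175/26  [D, B, E are collinear ∩ FE ⟂ DB]
   → E = (147/26, 175/26)
3. A_x = 563/78  [A is the centroid of △DBE]
4. A_y = -85/78  [A is the centroid of △DBE]
   → A = (563/78, -85/78)
5. C_x = 1109/156  [line 61/39·x + -305/39·y + -3599/234 = 0 ∩ |CB|² = 289/936]
6. C_y = -85/156  [line 61/39·x + -305/39·y + -3599/234 = 0 ∩ |CB|² = 289/936]
   → C = (1109/156, -85/156)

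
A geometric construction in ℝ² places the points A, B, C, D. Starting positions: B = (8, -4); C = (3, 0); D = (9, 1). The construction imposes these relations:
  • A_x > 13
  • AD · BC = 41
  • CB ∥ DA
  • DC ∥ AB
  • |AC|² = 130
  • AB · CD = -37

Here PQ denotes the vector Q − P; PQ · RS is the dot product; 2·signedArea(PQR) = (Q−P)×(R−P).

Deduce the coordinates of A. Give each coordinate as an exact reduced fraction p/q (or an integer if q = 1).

A = (14, -3)

1. A_x = 14  [DC ∥ AB ∩ CB ∥ DA]
2. A_y = -3  [DC ∥ AB ∩ CB ∥ DA]
   → A = (14, -3)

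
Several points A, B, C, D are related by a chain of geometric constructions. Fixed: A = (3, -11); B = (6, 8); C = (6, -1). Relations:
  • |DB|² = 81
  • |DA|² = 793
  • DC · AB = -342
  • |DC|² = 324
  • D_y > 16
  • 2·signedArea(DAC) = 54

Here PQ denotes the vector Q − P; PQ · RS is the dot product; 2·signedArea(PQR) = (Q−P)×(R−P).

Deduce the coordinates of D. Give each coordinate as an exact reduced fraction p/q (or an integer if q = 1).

1. D_x = 6  [2·signedArea(DAC) = 54 ∩ DC · AB = -342]
2. D_y = 17  [2·signedArea(DAC) = 54 ∩ DC · AB = -342]
   → D = (6, 17)

D = (6, 17)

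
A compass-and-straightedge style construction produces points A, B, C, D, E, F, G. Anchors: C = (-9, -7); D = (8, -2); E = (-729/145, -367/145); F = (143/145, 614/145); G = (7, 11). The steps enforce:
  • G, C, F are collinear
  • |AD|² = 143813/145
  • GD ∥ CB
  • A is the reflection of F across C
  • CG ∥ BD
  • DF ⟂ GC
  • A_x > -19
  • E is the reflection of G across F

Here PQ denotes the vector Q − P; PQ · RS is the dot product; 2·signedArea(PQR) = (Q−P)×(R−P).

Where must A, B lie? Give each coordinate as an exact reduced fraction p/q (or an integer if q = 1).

A = (-2753/145, -2644/145)
B = (-8, -20)

1. A_x = -2753/145  [A is the reflection of F across C]
2. A_y = -2644/145  [A is the reflection of F across C]
   → A = (-2753/145, -2644/145)
3. B_x = -8  [CG ∥ BD ∩ GD ∥ CB]
4. B_y = -20  [CG ∥ BD ∩ GD ∥ CB]
   → B = (-8, -20)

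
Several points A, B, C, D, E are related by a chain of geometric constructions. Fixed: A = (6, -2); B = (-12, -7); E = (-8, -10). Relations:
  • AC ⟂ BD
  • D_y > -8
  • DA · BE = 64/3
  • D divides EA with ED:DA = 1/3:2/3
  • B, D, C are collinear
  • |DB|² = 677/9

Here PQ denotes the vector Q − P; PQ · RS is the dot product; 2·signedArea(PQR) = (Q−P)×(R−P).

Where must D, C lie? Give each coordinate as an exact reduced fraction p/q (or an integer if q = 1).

C = (3914/677, -5202/677)
D = (-10/3, -22/3)

1. D_x = -10/3  [D divides EA with ED:DA = 1/3:2/3]
2. D_y = -22/3  [D divides EA with ED:DA = 1/3:2/3]
   → D = (-10/3, -22/3)
3. C_x = 3914/677  [B, D, C are collinear ∩ AC ⟂ BD]
4. C_y = -5202/677  [B, D, C are collinear ∩ AC ⟂ BD]
   → C = (3914/677, -5202/677)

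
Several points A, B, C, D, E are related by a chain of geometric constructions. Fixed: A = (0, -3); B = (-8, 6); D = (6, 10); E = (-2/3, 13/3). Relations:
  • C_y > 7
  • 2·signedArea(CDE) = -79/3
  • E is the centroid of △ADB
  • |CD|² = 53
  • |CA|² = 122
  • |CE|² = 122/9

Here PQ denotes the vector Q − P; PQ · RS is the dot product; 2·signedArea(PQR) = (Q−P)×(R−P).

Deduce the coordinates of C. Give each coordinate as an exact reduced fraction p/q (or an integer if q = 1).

C = (-1, 8)

1. C_x = -1  [line 17/3·x + -20/3·y + 59 = 0 ∩ |CE|² = 122/9]
2. C_y = 8  [line 17/3·x + -20/3·y + 59 = 0 ∩ |CE|² = 122/9]
   → C = (-1, 8)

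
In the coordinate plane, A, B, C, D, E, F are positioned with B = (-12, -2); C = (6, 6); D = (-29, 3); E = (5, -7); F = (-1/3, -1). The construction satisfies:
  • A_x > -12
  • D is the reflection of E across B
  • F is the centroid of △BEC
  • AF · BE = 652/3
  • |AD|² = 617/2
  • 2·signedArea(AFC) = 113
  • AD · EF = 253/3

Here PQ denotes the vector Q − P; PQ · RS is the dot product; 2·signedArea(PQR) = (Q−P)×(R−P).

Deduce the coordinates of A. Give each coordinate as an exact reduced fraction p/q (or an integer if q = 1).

1. A_x = -23/2  [AF · BE = 652/3 ∩ AD · EF = 253/3]
2. A_y = 9/2  [AF · BE = 652/3 ∩ AD · EF = 253/3]
   → A = (-23/2, 9/2)

A = (-23/2, 9/2)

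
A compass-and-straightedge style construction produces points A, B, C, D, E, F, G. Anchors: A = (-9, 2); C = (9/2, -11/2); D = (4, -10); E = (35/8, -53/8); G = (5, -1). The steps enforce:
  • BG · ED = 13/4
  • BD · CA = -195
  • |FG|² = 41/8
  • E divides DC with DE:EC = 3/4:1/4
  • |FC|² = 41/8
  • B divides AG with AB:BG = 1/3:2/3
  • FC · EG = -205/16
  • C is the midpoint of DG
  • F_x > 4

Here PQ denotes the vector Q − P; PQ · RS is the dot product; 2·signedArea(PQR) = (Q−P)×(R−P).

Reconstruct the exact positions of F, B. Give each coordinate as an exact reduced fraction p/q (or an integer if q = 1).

1. F_x = 19/4  [line -5/8·x + -45/8·y + -245/16 = 0 ∩ |FG|² = 41/8]
2. F_y = -13/4  [line -5/8·x + -45/8·y + -245/16 = 0 ∩ |FG|² = 41/8]
   → F = (19/4, -13/4)
3. B_x = -13/3  [B divides AG with AB:BG = 1/3:2/3]
4. B_y = 1  [B divides AG with AB:BG = 1/3:2/3]
   → B = (-13/3, 1)

B = (-13/3, 1)
F = (19/4, -13/4)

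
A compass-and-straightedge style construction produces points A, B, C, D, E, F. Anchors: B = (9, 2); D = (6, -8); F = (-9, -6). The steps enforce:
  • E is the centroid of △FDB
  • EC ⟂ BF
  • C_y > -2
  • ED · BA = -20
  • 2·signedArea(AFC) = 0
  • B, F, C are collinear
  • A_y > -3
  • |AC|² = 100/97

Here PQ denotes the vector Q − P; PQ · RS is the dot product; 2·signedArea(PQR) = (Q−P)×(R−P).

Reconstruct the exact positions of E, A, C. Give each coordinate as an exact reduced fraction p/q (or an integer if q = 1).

A = (0, -2)
C = (90/97, -154/97)
E = (2, -4)

1. E_x = 2  [E is the centroid of △FDB]
2. E_y = -4  [E is the centroid of △FDB]
   → E = (2, -4)
3. C_x = 90/97  [B, F, C are collinear ∩ EC ⟂ BF]
4. C_y = -154/97  [B, F, C are collinear ∩ EC ⟂ BF]
   → C = (90/97, -154/97)
5. A_x = 0  [2·signedArea(AFC) = 0 ∩ ED · BA = -20]
6. A_y = -2  [2·signedArea(AFC) = 0 ∩ ED · BA = -20]
   → A = (0, -2)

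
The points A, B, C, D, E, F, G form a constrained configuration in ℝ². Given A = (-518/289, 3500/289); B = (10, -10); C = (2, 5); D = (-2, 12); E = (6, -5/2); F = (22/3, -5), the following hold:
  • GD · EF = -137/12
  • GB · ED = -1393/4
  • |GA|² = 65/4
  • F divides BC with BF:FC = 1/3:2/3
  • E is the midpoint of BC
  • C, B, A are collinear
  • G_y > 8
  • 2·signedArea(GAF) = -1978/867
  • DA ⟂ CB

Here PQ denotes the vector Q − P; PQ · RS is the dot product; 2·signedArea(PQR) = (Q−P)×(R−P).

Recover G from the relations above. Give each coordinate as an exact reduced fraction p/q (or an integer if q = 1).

G = (0, 17/2)

1. G_x = 0  [2·signedArea(GAF) = -1978/867 ∩ GD · EF = -137/12]
2. G_y = 17/2  [2·signedArea(GAF) = -1978/867 ∩ GD · EF = -137/12]
   → G = (0, 17/2)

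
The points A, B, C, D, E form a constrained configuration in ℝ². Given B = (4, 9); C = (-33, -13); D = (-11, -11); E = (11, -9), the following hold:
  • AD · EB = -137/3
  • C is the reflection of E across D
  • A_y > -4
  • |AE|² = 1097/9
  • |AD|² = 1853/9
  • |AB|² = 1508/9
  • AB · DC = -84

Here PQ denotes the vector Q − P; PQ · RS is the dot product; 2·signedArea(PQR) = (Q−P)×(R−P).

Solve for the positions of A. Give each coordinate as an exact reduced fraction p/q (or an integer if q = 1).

A = (4/3, -11/3)

1. A_x = 4/3  [AD · EB = -137/3 ∩ AB · DC = -84]
2. A_y = -11/3  [AD · EB = -137/3 ∩ AB · DC = -84]
   → A = (4/3, -11/3)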